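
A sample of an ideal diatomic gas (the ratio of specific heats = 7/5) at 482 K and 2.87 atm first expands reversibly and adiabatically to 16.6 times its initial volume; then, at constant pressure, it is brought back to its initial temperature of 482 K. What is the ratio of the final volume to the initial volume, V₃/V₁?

Adiabatic step: V₂/V₁ = 16.6; T₂ = T₁·(1/16.6)^(2/5) = 156.7 K.
Isobaric step: V₃/V₂ = T₃/T₂ = 482/156.7.
V₃/V₁ = (V₂/V₁)(V₃/V₂) = 16.6 × (482/156.7) = 51.07.

V₃/V₁ ≈ 51.1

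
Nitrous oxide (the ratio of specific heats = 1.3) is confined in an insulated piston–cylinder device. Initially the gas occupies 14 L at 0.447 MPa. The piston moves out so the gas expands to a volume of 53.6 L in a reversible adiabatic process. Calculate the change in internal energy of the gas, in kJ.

ΔU ≈ -6.92 kJ

P₂ = P₁(V₁/V₂)^γ = 0.447×(14/53.6)^(1.3) = 0.07805 MPa.
For a reversible adiabat, W_by_gas = (P₁V₁ − P₂V₂)/(γ−1).
W_by = (447000×0.014 − 78050×0.0536) / (0.3) = 6915 J.
Q = 0 ⇒ ΔU = −W_by = -6915 J.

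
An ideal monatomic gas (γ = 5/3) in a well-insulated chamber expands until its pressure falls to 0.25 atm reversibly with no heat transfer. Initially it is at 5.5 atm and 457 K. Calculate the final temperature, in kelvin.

Along an adiabat T P^((1−γ)/γ) is constant, so T₂ = T₁ (P₂/P₁)^((γ−1)/γ).
T₂ = 457 × (0.25/5.5)^(2/5) = 132.7 K.

T₂ ≈ 133 K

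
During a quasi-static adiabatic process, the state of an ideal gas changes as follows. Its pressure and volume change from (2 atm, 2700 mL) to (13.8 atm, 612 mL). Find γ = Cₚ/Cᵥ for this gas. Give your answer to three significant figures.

γ ≈ 1.30

PV^γ = const ⇒ γ = ln(P₂/P₁) / ln(V₁/V₂).
γ = ln(13.8/2) / ln(2700/612) = 1.301.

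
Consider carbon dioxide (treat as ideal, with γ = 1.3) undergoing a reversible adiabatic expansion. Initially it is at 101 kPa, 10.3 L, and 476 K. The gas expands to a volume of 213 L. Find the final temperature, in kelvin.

Adiabatic: T₁V₁^(γ−1) = T₂V₂^(γ−1) ⇒ T₂ = T₁ (V₁/V₂)^(γ−1).
T₂ = 476 × (10.3/213)^(0.3) = 191.8 K.

T₂ ≈ 192 K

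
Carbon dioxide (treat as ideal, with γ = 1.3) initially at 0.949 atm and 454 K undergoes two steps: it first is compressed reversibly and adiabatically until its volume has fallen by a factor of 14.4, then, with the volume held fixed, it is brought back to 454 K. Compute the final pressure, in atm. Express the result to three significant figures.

Adiabatic step (PV^γ = const): P₂ = 0.949×14.4^(1.3) = 30.42 atm; T₂ = 454×14.4^(0.3) = 1011 K.
Isochoric: P₃ = P₂(T₃/T₂) = 30.42 × (454/1011) = 13.67 atm.

P₃ ≈ 13.7 atm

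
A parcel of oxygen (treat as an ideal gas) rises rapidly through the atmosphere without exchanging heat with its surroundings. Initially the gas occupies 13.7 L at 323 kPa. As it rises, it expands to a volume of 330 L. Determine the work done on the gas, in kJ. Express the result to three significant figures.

W ≈ -7.96 kJ

γ = 7/5 for a diatomic ideal gas.
P₂ = P₁(V₁/V₂)^γ = 323×(13.7/330)^(7/5) = 3.756 kPa.
For a reversible adiabat, W_by_gas = (P₁V₁ − P₂V₂)/(γ−1).
W_by = (323000×0.0137 − 3756×0.33) / (2/5) = 7964 J.
W_on_gas = −W_by = -7964 J.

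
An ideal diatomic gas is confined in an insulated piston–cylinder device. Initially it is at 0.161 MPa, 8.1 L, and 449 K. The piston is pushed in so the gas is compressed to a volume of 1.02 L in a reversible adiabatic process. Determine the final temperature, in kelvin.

For a reversible adiabat TV^(γ−1) is constant, so T₂ = T₁ (V₁/V₂)^(γ−1).
γ = 7/5 for a diatomic ideal gas.
T₂ = 449 × (8.1/1.02)^(2/5) = 1028 K.

T₂ ≈ 1030 K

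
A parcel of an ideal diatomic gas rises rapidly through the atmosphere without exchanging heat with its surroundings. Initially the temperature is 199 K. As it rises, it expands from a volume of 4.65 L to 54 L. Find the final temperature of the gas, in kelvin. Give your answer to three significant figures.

T₂ ≈ 74.6 K

Adiabatic: T₁V₁^(γ−1) = T₂V₂^(γ−1) ⇒ T₂ = T₁ (V₁/V₂)^(γ−1).
For a diatomic ideal gas γ = 7/5, so γ−1 = 2/5.
T₂ = 199 × (4.65/54)^(2/5) = 74.62 K.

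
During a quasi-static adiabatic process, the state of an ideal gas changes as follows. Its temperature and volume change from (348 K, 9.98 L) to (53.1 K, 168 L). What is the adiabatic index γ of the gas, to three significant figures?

γ ≈ 1.67

TV^(γ−1) = const ⇒ γ − 1 = ln(T₂/T₁) / ln(V₁/V₂).
γ = 1 + ln(53.1/348) / ln(9.98/168) = 1.666.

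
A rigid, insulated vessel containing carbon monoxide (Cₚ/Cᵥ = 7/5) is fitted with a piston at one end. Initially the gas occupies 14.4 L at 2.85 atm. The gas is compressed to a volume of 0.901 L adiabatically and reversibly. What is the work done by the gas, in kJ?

W ≈ -21.1 kJ

P₂ = P₁(V₁/V₂)^γ = 2.85×(14.4/0.901)^(7/5) = 138 atm.
For a reversible adiabat, W_by_gas = (P₁V₁ − P₂V₂)/(γ−1).
W_by = (288800×0.0144 − 1.398×10^7×0.000901) / (2/5) = -21100 J.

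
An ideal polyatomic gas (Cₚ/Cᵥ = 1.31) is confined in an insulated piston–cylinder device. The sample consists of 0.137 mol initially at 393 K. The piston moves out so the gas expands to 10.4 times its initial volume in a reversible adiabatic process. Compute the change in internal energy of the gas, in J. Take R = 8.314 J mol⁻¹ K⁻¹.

For a reversible adiabat TV^(γ−1) is constant, so T₂ = T₁ (V₁/V₂)^(γ−1).
T₂ = 393 × (1/10.4)^(0.31) = 190.2 K.
Q = 0, so ΔU = W_on_gas = nCᵥΔT with Cᵥ = R/(γ−1) = 26.82 J/(mol·K).
ΔU = 0.137 × 26.82 × (190.2 − 393) = -745.3 J.

ΔU ≈ -745 J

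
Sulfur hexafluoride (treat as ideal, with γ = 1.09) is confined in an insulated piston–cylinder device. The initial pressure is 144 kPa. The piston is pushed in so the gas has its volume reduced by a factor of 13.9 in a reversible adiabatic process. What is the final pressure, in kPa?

Adiabatic: P₁V₁^γ = P₂V₂^γ ⇒ P₂ = P₁ (V₁/V₂)^γ.
P₂ = 144 × 13.9^(1.09) = 2537 kPa.

P₂ ≈ 2540 kPa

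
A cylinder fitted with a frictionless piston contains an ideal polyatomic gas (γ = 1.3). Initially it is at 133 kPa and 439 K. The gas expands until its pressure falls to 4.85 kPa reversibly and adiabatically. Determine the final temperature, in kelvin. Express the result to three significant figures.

T₂ ≈ 204 K

Adiabatic: T₂/T₁ = (P₂/P₁)^((γ−1)/γ).
T₂ = 439 × (4.85/133)^(0.231) = 204.5 K.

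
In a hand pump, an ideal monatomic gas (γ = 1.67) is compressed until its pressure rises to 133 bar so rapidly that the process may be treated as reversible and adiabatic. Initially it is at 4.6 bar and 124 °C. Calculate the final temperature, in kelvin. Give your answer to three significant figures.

Along an adiabat T P^((1−γ)/γ) is constant, so T₂ = T₁ (P₂/P₁)^((γ−1)/γ).
T₁ = 124 °C = 397.1 K.
T₂ = 397.1 × (133/4.6)^(0.401) = 1532 K.

T₂ ≈ 1530 K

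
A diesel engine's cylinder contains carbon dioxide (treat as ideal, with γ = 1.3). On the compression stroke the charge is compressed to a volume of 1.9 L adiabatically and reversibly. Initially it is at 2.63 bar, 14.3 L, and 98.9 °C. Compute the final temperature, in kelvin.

T₂ ≈ 682 K

For a reversible adiabat TV^(γ−1) is constant, so T₂ = T₁ (V₁/V₂)^(γ−1).
T₁ = 98.9 °C = 372 K.
T₂ = 372 × (14.3/1.9)^(0.3) = 681.7 K.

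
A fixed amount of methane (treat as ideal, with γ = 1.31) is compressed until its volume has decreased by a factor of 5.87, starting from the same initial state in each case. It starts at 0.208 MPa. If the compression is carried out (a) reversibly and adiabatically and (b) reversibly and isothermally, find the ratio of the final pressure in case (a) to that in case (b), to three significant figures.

Isothermal: P_b = P₁(V₁/V₂) = 0.208×5.87.
Adiabatic: P_a = P₁(V₁/V₂)^γ = 0.208×5.87^(1.31).
P_a/P_b = (V₁/V₂)^(γ−1) = 5.87^(0.31) = 1.731.

P_adiabatic / P_isothermal ≈ 1.73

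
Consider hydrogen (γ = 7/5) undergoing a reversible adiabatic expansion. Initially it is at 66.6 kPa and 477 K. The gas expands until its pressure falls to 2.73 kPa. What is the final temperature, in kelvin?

T₂ ≈ 191 K

Adiabatic: T₂/T₁ = (P₂/P₁)^((γ−1)/γ).
T₂ = 477 × (2.73/66.6)^(2/7) = 191.5 K.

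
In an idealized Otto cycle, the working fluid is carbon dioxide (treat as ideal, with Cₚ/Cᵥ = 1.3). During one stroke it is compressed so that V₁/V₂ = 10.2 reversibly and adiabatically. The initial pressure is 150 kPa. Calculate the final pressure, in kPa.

P₂ ≈ 3070 kPa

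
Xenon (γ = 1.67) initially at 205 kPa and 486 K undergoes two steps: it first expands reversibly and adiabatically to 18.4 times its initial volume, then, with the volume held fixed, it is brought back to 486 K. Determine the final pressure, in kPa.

P₃ ≈ 11.1 kPa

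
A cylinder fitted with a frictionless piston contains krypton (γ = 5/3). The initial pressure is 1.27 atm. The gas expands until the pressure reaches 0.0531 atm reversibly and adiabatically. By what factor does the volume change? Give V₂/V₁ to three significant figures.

From PV^γ = const, V₂/V₁ = (P₁/P₂)^(1/γ).
V₂/V₁ = (1.27/0.0531)^(3/5) = 6.718.

V₂/V₁ ≈ 6.72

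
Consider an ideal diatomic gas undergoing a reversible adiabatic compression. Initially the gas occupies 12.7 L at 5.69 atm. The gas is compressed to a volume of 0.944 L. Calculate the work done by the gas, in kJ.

γ = 7/5 for a diatomic ideal gas.
P₂ = P₁(V₁/V₂)^γ = 5.69×(12.7/0.944)^(7/5) = 216.5 atm.
For a reversible adiabat, W_by_gas = (P₁V₁ − P₂V₂)/(γ−1).
W_by = (576500×0.0127 − 2.194×10^7×0.000944) / (2/5) = -33470 J.

W ≈ -33.5 kJ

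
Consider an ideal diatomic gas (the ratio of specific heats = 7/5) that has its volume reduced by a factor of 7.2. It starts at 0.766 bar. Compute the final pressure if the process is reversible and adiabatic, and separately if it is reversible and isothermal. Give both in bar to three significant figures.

adiabatic: 12.1 bar; isothermal: 5.52 bar

Isothermal: P₂ = P₁(V₁/V₂) = 0.766×7.2 = 5.515 bar.
Adiabatic: P₂ = P₁(V₁/V₂)^γ = 0.766×7.2^(7/5) = 12.15 bar.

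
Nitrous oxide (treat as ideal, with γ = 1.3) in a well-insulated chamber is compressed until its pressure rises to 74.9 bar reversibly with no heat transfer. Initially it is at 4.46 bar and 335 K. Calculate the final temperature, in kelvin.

Adiabatic: T₂/T₁ = (P₂/P₁)^((γ−1)/γ).
T₂ = 335 × (74.9/4.46)^(0.231) = 642.3 K.

T₂ ≈ 642 K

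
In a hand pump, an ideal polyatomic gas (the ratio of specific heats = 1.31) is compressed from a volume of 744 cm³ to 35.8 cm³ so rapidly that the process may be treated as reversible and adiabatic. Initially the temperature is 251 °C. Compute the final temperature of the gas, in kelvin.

Adiabatic: T₁V₁^(γ−1) = T₂V₂^(γ−1) ⇒ T₂ = T₁ (V₁/V₂)^(γ−1).
T₁ = 251 °C = 524.1 K.
T₂ = 524.1 × (744/35.8)^(0.31) = 1343 K.

T₂ ≈ 1340 K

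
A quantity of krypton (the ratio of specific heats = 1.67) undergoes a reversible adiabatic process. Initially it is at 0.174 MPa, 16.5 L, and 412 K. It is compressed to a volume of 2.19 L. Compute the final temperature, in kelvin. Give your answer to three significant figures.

Adiabatic: T₁V₁^(γ−1) = T₂V₂^(γ−1) ⇒ T₂ = T₁ (V₁/V₂)^(γ−1).
T₂ = 412 × (16.5/2.19)^(0.67) = 1594 K.

T₂ ≈ 1590 K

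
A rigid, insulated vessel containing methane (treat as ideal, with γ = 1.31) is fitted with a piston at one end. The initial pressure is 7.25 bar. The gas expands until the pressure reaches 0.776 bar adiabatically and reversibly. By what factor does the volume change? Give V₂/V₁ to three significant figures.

V₂/V₁ ≈ 5.51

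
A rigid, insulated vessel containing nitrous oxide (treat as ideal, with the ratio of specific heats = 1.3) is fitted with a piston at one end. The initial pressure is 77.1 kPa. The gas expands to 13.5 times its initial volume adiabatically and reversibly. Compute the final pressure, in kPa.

P₂ ≈ 2.62 kPa

Adiabatic: P₁V₁^γ = P₂V₂^γ ⇒ P₂ = P₁ (V₁/V₂)^γ.
P₂ = 77.1 × (1/13.5)^(1.3) = 2.616 kPa.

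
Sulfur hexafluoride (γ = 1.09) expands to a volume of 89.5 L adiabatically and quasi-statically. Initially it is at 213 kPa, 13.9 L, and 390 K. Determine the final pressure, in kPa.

P₂ ≈ 28.0 kPa

Adiabatic: P₁V₁^γ = P₂V₂^γ ⇒ P₂ = P₁ (V₁/V₂)^γ.
P₂ = 213 × (13.9/89.5)^(1.09) = 27.98 kPa.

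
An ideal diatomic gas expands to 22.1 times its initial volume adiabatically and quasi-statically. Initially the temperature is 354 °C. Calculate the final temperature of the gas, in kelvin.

T₂ ≈ 182 K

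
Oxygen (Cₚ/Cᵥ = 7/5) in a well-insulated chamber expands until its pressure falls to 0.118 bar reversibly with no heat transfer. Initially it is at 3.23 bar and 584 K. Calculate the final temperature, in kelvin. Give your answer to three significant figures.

T₂ ≈ 227 K

Along an adiabat T P^((1−γ)/γ) is constant, so T₂ = T₁ (P₂/P₁)^((γ−1)/γ).
T₂ = 584 × (0.118/3.23)^(2/7) = 226.9 K.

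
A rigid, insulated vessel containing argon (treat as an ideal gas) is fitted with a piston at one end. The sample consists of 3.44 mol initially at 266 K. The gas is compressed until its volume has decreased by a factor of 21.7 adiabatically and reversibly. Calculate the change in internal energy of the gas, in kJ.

Adiabatic: T₁V₁^(γ−1) = T₂V₂^(γ−1) ⇒ T₂ = T₁ (V₁/V₂)^(γ−1).
γ = 5/3 for a monatomic ideal gas, so γ−1 = 2/3.
T₂ = 266 × 21.7^(2/3) = 2069 K.
Q = 0, so ΔU = W_on_gas = nCᵥΔT with Cᵥ = R/(γ−1) = 12.47 J/(mol·K).
ΔU = 3.44 × 12.47 × (2069 − 266) = 77370 J.

ΔU ≈ 77.4 kJ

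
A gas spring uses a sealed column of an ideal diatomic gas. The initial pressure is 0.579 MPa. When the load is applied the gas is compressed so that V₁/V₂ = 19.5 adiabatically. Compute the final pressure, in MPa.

Adiabatic: P₁V₁^γ = P₂V₂^γ ⇒ P₂ = P₁ (V₁/V₂)^γ.
For a diatomic ideal gas γ = 7/5.
P₂ = 0.579 × 19.5^(7/5) = 37.04 MPa.

P₂ ≈ 37.0 MPa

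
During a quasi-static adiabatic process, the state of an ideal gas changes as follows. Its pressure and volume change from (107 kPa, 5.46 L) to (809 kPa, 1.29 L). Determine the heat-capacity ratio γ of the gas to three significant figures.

γ ≈ 1.40

PV^γ = const ⇒ γ = ln(P₂/P₁) / ln(V₁/V₂).
γ = ln(809/107) / ln(5.46/1.29) = 1.402.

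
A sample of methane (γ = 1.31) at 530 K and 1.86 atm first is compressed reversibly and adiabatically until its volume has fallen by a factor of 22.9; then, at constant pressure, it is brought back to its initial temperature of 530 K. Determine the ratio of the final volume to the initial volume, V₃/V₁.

V₃/V₁ ≈ 0.0165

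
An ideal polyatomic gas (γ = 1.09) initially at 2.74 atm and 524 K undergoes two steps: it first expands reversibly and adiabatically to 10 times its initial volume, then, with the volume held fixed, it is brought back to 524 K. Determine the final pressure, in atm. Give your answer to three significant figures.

Adiabatic step (PV^γ = const): P₂ = 2.74×(1/10)^(1.09) = 0.2227 atm; T₂ = 524×(1/10)^(0.09) = 425.9 K.
Isochoric: P₃ = P₂(T₃/T₂) = 0.2227 × (524/425.9) = 0.274 atm.

P₃ ≈ 0.274 atm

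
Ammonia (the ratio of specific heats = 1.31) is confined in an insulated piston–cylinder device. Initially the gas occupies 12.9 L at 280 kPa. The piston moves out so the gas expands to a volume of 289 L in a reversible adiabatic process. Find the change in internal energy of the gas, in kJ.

ΔU ≈ -7.21 kJ

P₂ = P₁(V₁/V₂)^γ = 280×(12.9/289)^(1.31) = 4.767 kPa.
For a reversible adiabat, W_by_gas = (P₁V₁ − P₂V₂)/(γ−1).
W_by = (280000×0.0129 − 4767×0.289) / (0.31) = 7207 J.
Q = 0 ⇒ ΔU = −W_by = -7207 J.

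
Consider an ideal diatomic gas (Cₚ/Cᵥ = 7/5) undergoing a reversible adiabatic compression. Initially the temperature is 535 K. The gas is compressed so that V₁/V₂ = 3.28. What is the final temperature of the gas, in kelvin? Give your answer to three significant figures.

Adiabatic: T₁V₁^(γ−1) = T₂V₂^(γ−1) ⇒ T₂ = T₁ (V₁/V₂)^(γ−1).
T₂ = 535 × 3.28^(2/5) = 860.4 K.

T₂ ≈ 860 K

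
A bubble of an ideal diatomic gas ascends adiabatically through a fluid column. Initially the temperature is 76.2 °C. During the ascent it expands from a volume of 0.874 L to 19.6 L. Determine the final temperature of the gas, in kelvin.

T₂ ≈ 101 K

Adiabatic: T₁V₁^(γ−1) = T₂V₂^(γ−1) ⇒ T₂ = T₁ (V₁/V₂)^(γ−1).
For a diatomic ideal gas γ = 7/5, so γ−1 = 2/5.
T₁ = 76.2 °C = 349.3 K.
T₂ = 349.3 × (0.874/19.6)^(2/5) = 100.7 K.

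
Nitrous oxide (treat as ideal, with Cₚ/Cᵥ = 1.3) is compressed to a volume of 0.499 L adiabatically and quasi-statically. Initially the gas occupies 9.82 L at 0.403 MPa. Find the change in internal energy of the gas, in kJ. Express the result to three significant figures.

ΔU ≈ 19.1 kJ

P₂ = P₁(V₁/V₂)^γ = 0.403×(9.82/0.499)^(1.3) = 19.39 MPa.
For a reversible adiabat, W_by_gas = (P₁V₁ − P₂V₂)/(γ−1).
W_by = (403000×0.00982 − 1.939×10^7×0.000499) / (0.3) = -19060 J.
Q = 0 ⇒ ΔU = −W_by = 19060 J.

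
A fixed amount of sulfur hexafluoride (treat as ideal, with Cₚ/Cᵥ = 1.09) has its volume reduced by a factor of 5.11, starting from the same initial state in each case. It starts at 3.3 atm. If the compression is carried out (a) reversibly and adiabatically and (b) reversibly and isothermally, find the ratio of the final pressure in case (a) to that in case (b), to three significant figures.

P_adiabatic / P_isothermal ≈ 1.16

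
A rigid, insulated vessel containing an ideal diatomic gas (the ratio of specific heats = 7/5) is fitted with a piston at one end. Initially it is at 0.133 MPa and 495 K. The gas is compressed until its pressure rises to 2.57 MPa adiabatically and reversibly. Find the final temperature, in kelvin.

Adiabatic: T₂/T₁ = (P₂/P₁)^((γ−1)/γ).
T₂ = 495 × (2.57/0.133)^(2/7) = 1154 K.

T₂ ≈ 1150 K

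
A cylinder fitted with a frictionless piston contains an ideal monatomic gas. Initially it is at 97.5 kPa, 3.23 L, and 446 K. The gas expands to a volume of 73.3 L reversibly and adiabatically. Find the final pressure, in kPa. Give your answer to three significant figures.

Adiabatic: P₁V₁^γ = P₂V₂^γ ⇒ P₂ = P₁ (V₁/V₂)^γ.
γ = 5/3 for a monatomic ideal gas.
P₂ = 97.5 × (3.23/73.3)^(5/3) = 0.536 kPa.

P₂ ≈ 0.536 kPa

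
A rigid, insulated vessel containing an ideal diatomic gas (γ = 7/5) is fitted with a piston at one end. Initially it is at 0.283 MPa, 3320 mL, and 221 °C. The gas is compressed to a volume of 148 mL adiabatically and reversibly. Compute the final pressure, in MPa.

P₂ ≈ 22.0 MPa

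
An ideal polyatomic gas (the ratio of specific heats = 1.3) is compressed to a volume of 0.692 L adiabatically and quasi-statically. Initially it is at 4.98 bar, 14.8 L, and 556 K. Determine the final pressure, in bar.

P₂ ≈ 267 bar

Since PV^γ is constant along a reversible adiabat, P₂ = P₁ (V₁/V₂)^γ.
P₂ = 4.98 × (14.8/0.692)^(1.3) = 267 bar.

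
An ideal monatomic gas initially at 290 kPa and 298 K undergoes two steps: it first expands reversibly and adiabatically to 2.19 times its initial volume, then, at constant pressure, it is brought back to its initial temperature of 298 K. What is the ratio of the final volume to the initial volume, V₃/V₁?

V₃/V₁ ≈ 3.69

For a monatomic ideal gas γ = 5/3.
Adiabatic step: V₂/V₁ = 2.19; T₂ = T₁·(1/2.19)^(2/3) = 176.7 K.
Isobaric step: V₃/V₂ = T₃/T₂ = 298/176.7.
V₃/V₁ = (V₂/V₁)(V₃/V₂) = 2.19 × (298/176.7) = 3.693.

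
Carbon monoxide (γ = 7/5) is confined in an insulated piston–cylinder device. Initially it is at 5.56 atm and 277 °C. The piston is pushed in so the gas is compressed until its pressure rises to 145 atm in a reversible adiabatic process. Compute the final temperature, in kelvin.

Adiabatic: T₂/T₁ = (P₂/P₁)^((γ−1)/γ).
T₁ = 277 °C = 550.1 K.
T₂ = 550.1 × (145/5.56)^(2/7) = 1397 K.

T₂ ≈ 1400 K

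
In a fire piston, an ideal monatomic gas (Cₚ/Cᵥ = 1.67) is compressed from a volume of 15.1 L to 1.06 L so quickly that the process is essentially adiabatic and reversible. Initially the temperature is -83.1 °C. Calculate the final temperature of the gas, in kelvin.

Adiabatic: T₁V₁^(γ−1) = T₂V₂^(γ−1) ⇒ T₂ = T₁ (V₁/V₂)^(γ−1).
T₁ = -83.1 °C = 190 K.
T₂ = 190 × (15.1/1.06)^(0.67) = 1127 K.

T₂ ≈ 1130 K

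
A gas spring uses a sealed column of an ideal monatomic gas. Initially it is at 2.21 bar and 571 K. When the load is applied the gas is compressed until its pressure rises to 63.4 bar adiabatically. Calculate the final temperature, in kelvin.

T₂ ≈ 2190 K

Adiabatic: T₂/T₁ = (P₂/P₁)^((γ−1)/γ).
For a monatomic ideal gas γ = 5/3, so (γ−1)/γ = 2/5.
T₂ = 571 × (63.4/2.21)^(2/5) = 2186 K.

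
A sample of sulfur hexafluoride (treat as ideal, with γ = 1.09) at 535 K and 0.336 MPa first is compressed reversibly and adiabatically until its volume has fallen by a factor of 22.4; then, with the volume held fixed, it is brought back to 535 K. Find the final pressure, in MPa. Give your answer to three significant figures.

P₃ ≈ 7.53 MPa

Adiabatic step (PV^γ = const): P₂ = 0.336×22.4^(1.09) = 9.957 MPa; T₂ = 535×22.4^(0.09) = 707.7 K.
Isochoric: P₃ = P₂(T₃/T₂) = 9.957 × (535/707.7) = 7.526 MPa.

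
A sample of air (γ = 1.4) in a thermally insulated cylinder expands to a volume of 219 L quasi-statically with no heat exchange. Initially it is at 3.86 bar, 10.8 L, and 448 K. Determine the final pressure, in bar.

Since PV^γ is constant along a reversible adiabat, P₂ = P₁ (V₁/V₂)^γ.
P₂ = 3.86 × (10.8/219)^(1.4) = 0.05712 bar.

P₂ ≈ 0.0571 bar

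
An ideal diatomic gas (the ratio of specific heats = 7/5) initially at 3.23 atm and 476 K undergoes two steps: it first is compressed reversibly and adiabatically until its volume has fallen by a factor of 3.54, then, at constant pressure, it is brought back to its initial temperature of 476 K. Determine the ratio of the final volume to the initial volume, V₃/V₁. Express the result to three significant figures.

V₃/V₁ ≈ 0.170

Adiabatic step: V₂/V₁ = 0.2825; T₂ = T₁·3.54^(2/5) = 789.2 K.
Isobaric step: V₃/V₂ = T₃/T₂ = 476/789.2.
V₃/V₁ = (V₂/V₁)(V₃/V₂) = 0.2825 × (476/789.2) = 0.1704.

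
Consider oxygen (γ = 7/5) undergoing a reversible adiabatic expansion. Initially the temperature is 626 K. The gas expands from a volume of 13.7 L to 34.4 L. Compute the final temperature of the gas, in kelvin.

T₂ ≈ 433 K

For a reversible adiabat TV^(γ−1) is constant, so T₂ = T₁ (V₁/V₂)^(γ−1).
T₂ = 626 × (13.7/34.4)^(2/5) = 433.2 K.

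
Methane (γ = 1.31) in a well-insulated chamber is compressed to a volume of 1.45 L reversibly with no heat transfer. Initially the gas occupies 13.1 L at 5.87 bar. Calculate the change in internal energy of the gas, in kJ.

ΔU ≈ 24.3 kJ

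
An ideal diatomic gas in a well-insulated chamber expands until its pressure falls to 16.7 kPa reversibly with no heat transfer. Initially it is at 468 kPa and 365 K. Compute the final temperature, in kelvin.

Along an adiabat T P^((1−γ)/γ) is constant, so T₂ = T₁ (P₂/P₁)^((γ−1)/γ).
For a diatomic ideal gas γ = 7/5, so (γ−1)/γ = 2/7.
T₂ = 365 × (16.7/468)^(2/7) = 140.8 K.

T₂ ≈ 141 K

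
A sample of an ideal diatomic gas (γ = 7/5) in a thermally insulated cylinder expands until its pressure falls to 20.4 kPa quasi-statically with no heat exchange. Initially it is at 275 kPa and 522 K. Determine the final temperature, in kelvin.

Along an adiabat T P^((1−γ)/γ) is constant, so T₂ = T₁ (P₂/P₁)^((γ−1)/γ).
T₂ = 522 × (20.4/275)^(2/7) = 248.3 K.

T₂ ≈ 248 K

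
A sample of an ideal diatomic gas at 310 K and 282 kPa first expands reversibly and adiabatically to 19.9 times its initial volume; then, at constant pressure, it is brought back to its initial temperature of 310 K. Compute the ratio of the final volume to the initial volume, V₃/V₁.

V₃/V₁ ≈ 65.8

For a diatomic ideal gas γ = 7/5.
Adiabatic step: V₂/V₁ = 19.9; T₂ = T₁·(1/19.9)^(2/5) = 93.72 K.
Isobaric step: V₃/V₂ = T₃/T₂ = 310/93.72.
V₃/V₁ = (V₂/V₁)(V₃/V₂) = 19.9 × (310/93.72) = 65.83.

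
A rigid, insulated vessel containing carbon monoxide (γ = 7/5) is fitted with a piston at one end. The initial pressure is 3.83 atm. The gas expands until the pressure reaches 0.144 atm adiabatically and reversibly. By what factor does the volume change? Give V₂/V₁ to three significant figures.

V₂/V₁ ≈ 10.4

From PV^γ = const, V₂/V₁ = (P₁/P₂)^(1/γ).
V₂/V₁ = (3.83/0.144)^(5/7) = 10.42.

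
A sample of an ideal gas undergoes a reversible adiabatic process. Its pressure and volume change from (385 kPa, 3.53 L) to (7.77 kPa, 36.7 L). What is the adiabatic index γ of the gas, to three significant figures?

γ ≈ 1.67

PV^γ = const ⇒ γ = ln(P₂/P₁) / ln(V₁/V₂).
γ = ln(7.77/385) / ln(3.53/36.7) = 1.667.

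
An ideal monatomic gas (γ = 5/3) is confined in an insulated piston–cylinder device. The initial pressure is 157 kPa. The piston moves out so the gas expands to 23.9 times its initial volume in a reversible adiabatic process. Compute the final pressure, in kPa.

Adiabatic: P₁V₁^γ = P₂V₂^γ ⇒ P₂ = P₁ (V₁/V₂)^γ.
P₂ = 157 × (1/23.9)^(5/3) = 0.7917 kPa.

P₂ ≈ 0.792 kPa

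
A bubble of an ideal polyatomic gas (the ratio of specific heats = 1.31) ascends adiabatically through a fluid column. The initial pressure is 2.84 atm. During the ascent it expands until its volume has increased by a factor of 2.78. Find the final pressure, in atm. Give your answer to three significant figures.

Adiabatic: P₁V₁^γ = P₂V₂^γ ⇒ P₂ = P₁ (V₁/V₂)^γ.
P₂ = 2.84 × (1/2.78)^(1.31) = 0.7441 atm.

P₂ ≈ 0.744 atm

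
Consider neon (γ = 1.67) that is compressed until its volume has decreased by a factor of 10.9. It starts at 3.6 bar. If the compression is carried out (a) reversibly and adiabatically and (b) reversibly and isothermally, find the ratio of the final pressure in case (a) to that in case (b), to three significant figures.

P_adiabatic / P_isothermal ≈ 4.96

Isothermal: P_b = P₁(V₁/V₂) = 3.6×10.9.
Adiabatic: P_a = P₁(V₁/V₂)^γ = 3.6×10.9^(1.67).
P_a/P_b = (V₁/V₂)^(γ−1) = 10.9^(0.67) = 4.955.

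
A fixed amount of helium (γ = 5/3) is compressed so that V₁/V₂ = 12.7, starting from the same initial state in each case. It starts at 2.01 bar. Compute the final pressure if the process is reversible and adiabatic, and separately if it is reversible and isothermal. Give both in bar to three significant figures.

Isothermal: P₂ = P₁(V₁/V₂) = 2.01×12.7 = 25.53 bar.
Adiabatic: P₂ = P₁(V₁/V₂)^γ = 2.01×12.7^(5/3) = 139 bar.

adiabatic: 139 bar; isothermal: 25.5 bar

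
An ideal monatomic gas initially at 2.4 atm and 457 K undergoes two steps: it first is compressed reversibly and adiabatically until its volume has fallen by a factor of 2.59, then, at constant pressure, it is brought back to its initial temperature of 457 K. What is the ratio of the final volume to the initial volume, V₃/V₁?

V₃/V₁ ≈ 0.205

For a monatomic ideal gas γ = 5/3.
Adiabatic step: V₂/V₁ = 0.3861; T₂ = T₁·2.59^(2/3) = 861.9 K.
Isobaric step: V₃/V₂ = T₃/T₂ = 457/861.9.
V₃/V₁ = (V₂/V₁)(V₃/V₂) = 0.3861 × (457/861.9) = 0.2047.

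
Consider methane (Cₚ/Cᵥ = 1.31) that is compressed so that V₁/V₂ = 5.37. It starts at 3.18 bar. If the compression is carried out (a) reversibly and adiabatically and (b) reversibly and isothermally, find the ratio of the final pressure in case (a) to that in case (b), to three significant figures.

P_adiabatic / P_isothermal ≈ 1.68

Isothermal: P_b = P₁(V₁/V₂) = 3.18×5.37.
Adiabatic: P_a = P₁(V₁/V₂)^γ = 3.18×5.37^(1.31).
P_a/P_b = (V₁/V₂)^(γ−1) = 5.37^(0.31) = 1.684.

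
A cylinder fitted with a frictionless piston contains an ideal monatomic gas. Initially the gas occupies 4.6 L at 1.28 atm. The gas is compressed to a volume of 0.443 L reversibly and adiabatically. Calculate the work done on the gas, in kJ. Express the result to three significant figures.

γ = 5/3 for a monatomic ideal gas.
P₂ = P₁(V₁/V₂)^γ = 1.28×(4.6/0.443)^(5/3) = 63.26 atm.
For a reversible adiabat, W_by_gas = (P₁V₁ − P₂V₂)/(γ−1).
W_by = (129700×0.0046 − 6.41×10^6×0.000443) / (2/3) = -3364 J.
W_on_gas = −W_by = 3364 J.

W ≈ 3.36 kJ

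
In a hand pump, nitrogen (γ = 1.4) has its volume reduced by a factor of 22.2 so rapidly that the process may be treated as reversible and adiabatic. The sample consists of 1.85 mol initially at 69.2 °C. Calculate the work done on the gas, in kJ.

For a reversible adiabat TV^(γ−1) is constant, so T₂ = T₁ (V₁/V₂)^(γ−1).
T₁ = 69.2 °C = 342.3 K.
T₂ = 342.3 × 22.2^(0.4) = 1183 K.
Q = 0, so ΔU = W_on_gas = nCᵥΔT with Cᵥ = R/(γ−1) = 20.79 J/(mol·K).
ΔU = 1.85 × 20.79 × (1183 − 342.3) = 32330 J.

W ≈ 32.3 kJ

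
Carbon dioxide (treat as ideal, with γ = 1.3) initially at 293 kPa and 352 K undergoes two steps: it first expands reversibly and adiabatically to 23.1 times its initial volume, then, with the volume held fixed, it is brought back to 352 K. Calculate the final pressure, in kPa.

P₃ ≈ 12.7 kPa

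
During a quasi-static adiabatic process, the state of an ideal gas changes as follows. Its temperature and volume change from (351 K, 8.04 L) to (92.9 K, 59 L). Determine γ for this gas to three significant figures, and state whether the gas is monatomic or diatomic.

γ ≈ 1.67; monatomic

TV^(γ−1) = const ⇒ γ − 1 = ln(T₂/T₁) / ln(V₁/V₂).
γ = 1 + ln(92.9/351) / ln(8.04/59) = 1.667.
γ ≈ 1.67 is close to 5/3, so the gas is monatomic.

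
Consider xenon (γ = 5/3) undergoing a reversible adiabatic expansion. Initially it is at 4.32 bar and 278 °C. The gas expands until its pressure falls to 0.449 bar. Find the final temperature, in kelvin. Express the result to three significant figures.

T₂ ≈ 223 K

Adiabatic: T₂/T₁ = (P₂/P₁)^((γ−1)/γ).
T₁ = 278 °C = 551.1 K.
T₂ = 551.1 × (0.449/4.32)^(2/5) = 222.8 K.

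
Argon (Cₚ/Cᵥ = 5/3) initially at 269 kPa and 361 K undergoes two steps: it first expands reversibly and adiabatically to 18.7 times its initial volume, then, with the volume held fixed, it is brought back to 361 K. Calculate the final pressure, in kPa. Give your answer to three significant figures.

P₃ ≈ 14.4 kPa

Adiabatic step (PV^γ = const): P₂ = 269×(1/18.7)^(5/3) = 2.042 kPa; T₂ = 361×(1/18.7)^(2/3) = 51.24 K.
Isochoric: P₃ = P₂(T₃/T₂) = 2.042 × (361/51.24) = 14.39 kPa.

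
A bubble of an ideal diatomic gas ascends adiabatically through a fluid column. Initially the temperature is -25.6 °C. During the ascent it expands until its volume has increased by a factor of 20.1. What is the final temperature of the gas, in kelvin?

Adiabatic: T₁V₁^(γ−1) = T₂V₂^(γ−1) ⇒ T₂ = T₁ (V₁/V₂)^(γ−1).
For a diatomic ideal gas γ = 7/5, so γ−1 = 2/5.
T₁ = -25.6 °C = 247.5 K.
T₂ = 247.5 × (1/20.1)^(2/5) = 74.54 K.

T₂ ≈ 74.5 K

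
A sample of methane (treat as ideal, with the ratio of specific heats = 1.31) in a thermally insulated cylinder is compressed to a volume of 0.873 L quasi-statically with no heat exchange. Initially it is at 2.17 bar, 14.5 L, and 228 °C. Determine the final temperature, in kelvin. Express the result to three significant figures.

T₂ ≈ 1200 K

Adiabatic: T₁V₁^(γ−1) = T₂V₂^(γ−1) ⇒ T₂ = T₁ (V₁/V₂)^(γ−1).
T₁ = 228 °C = 501.1 K.
T₂ = 501.1 × (14.5/0.873)^(0.31) = 1198 K.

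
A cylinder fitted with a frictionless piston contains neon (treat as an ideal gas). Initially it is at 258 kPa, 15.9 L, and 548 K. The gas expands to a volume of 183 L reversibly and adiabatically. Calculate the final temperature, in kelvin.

For a reversible adiabat TV^(γ−1) is constant, so T₂ = T₁ (V₁/V₂)^(γ−1).
γ = 5/3 for a monatomic ideal gas.
T₂ = 548 × (15.9/183)^(2/3) = 107.5 K.

T₂ ≈ 108 K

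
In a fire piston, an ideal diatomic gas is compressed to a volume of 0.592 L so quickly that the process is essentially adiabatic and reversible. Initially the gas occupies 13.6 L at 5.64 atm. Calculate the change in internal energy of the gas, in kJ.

γ = 7/5 for a diatomic ideal gas.
P₂ = P₁(V₁/V₂)^γ = 5.64×(13.6/0.592)^(7/5) = 453.9 atm.
For a reversible adiabat, W_by_gas = (P₁V₁ − P₂V₂)/(γ−1).
W_by = (571500×0.0136 − 4.599×10^7×0.000592) / (2/5) = -48640 J.
Q = 0 ⇒ ΔU = −W_by = 48640 J.

ΔU ≈ 48.6 kJ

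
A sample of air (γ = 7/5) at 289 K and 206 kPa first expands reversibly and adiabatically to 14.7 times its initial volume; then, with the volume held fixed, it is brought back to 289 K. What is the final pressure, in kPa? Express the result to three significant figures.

P₃ ≈ 14.0 kPa

Adiabatic step (PV^γ = const): P₂ = 206×(1/14.7)^(7/5) = 4.782 kPa; T₂ = 289×(1/14.7)^(2/5) = 98.62 K.
Isochoric: P₃ = P₂(T₃/T₂) = 4.782 × (289/98.62) = 14.01 kPa.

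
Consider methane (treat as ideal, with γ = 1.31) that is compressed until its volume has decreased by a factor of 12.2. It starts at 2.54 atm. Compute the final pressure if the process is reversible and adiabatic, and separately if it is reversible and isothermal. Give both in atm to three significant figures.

Isothermal: P₂ = P₁(V₁/V₂) = 2.54×12.2 = 30.99 atm.
Adiabatic: P₂ = P₁(V₁/V₂)^γ = 2.54×12.2^(1.31) = 67.29 atm.

adiabatic: 67.3 atm; isothermal: 31.0 atm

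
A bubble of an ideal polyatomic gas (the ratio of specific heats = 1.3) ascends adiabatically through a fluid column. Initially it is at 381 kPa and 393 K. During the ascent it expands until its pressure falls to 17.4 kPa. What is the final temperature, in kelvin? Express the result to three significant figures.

T₂ ≈ 193 K

Along an adiabat T P^((1−γ)/γ) is constant, so T₂ = T₁ (P₂/P₁)^((γ−1)/γ).
T₂ = 393 × (17.4/381)^(0.231) = 192.8 K.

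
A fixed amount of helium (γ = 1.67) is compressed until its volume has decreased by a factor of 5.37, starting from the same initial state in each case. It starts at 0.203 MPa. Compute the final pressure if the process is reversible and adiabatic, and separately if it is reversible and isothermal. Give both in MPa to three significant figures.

Isothermal: P₂ = P₁(V₁/V₂) = 0.203×5.37 = 1.09 MPa.
Adiabatic: P₂ = P₁(V₁/V₂)^γ = 0.203×5.37^(1.67) = 3.362 MPa.

adiabatic: 3.36 MPa; isothermal: 1.09 MPa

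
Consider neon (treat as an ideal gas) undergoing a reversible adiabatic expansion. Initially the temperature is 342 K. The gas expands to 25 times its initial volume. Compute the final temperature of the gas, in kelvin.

T₂ ≈ 40.0 K

Adiabatic: T₁V₁^(γ−1) = T₂V₂^(γ−1) ⇒ T₂ = T₁ (V₁/V₂)^(γ−1).
For a monatomic ideal gas γ = 5/3, so γ−1 = 2/3.
T₂ = 342 × (1/25)^(2/3) = 40 K.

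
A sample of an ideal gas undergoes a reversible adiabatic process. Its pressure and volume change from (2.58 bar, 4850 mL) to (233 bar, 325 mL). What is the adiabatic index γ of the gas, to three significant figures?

γ ≈ 1.67

PV^γ = const ⇒ γ = ln(P₂/P₁) / ln(V₁/V₂).
γ = ln(233/2.58) / ln(4850/325) = 1.666.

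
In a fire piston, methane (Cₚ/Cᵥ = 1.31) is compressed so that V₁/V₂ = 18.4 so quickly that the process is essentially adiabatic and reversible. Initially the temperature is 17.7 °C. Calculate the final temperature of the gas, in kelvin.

T₂ ≈ 717 K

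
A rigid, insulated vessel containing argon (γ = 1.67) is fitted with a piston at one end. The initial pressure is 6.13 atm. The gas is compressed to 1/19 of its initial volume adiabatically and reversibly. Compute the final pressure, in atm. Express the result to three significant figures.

Adiabatic: P₁V₁^γ = P₂V₂^γ ⇒ P₂ = P₁ (V₁/V₂)^γ.
P₂ = 6.13 × 19^(1.67) = 837.5 atm.

P₂ ≈ 837 atm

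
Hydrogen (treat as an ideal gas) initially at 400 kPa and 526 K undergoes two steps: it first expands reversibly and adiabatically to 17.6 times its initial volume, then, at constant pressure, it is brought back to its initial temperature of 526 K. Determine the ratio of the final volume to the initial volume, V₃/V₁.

For a diatomic ideal gas γ = 7/5.
Adiabatic step: V₂/V₁ = 17.6; T₂ = T₁·(1/17.6)^(2/5) = 167 K.
Isobaric step: V₃/V₂ = T₃/T₂ = 526/167.
V₃/V₁ = (V₂/V₁)(V₃/V₂) = 17.6 × (526/167) = 55.43.

V₃/V₁ ≈ 55.4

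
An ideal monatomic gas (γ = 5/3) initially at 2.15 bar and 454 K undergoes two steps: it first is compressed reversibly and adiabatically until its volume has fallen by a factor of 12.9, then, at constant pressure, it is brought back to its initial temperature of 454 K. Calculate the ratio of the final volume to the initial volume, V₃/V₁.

Adiabatic step: V₂/V₁ = 0.07752; T₂ = T₁·12.9^(2/3) = 2497 K.
Isobaric step: V₃/V₂ = T₃/T₂ = 454/2497.
V₃/V₁ = (V₂/V₁)(V₃/V₂) = 0.07752 × (454/2497) = 0.01409.

V₃/V₁ ≈ 0.0141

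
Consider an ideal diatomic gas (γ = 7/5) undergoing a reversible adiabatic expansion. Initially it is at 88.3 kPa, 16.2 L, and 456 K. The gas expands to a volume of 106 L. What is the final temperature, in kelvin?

Adiabatic: T₁V₁^(γ−1) = T₂V₂^(γ−1) ⇒ T₂ = T₁ (V₁/V₂)^(γ−1).
T₂ = 456 × (16.2/106)^(2/5) = 215.1 K.

T₂ ≈ 215 K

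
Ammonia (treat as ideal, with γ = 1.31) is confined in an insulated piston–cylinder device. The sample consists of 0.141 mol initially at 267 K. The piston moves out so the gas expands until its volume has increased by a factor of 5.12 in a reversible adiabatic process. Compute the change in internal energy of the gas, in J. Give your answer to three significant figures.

For a reversible adiabat TV^(γ−1) is constant, so T₂ = T₁ (V₁/V₂)^(γ−1).
T₂ = 267 × (1/5.12)^(0.31) = 160.9 K.
Q = 0, so ΔU = W_on_gas = nCᵥΔT with Cᵥ = R/(γ−1) = 26.82 J/(mol·K).
ΔU = 0.141 × 26.82 × (160.9 − 267) = -401.1 J.

ΔU ≈ -401 J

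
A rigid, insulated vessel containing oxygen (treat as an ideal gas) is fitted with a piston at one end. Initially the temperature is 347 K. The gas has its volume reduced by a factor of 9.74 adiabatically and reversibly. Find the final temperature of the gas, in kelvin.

For a reversible adiabat TV^(γ−1) is constant, so T₂ = T₁ (V₁/V₂)^(γ−1).
For a diatomic ideal gas γ = 7/5, so γ−1 = 2/5.
T₂ = 347 × 9.74^(2/5) = 862.5 K.

T₂ ≈ 862 K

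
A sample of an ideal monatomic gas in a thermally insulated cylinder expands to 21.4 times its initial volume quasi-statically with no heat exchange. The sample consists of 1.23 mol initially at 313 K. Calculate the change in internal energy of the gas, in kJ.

ΔU ≈ -4.18 kJ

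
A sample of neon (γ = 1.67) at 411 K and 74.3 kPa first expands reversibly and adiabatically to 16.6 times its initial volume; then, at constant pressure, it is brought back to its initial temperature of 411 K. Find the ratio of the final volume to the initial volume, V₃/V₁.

Adiabatic step: V₂/V₁ = 16.6; T₂ = T₁·(1/16.6)^(0.67) = 62.57 K.
Isobaric step: V₃/V₂ = T₃/T₂ = 411/62.57.
V₃/V₁ = (V₂/V₁)(V₃/V₂) = 16.6 × (411/62.57) = 109.

V₃/V₁ ≈ 109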